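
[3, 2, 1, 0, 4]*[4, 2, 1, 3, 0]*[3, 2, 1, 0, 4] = [0, 2, 1, 4, 3]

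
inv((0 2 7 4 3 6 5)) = (0 5 6 3 4 7 2)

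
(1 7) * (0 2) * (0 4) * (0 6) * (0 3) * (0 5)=(0 2 4 6 3 5) (1 7) 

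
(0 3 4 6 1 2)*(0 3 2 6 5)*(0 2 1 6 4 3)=(0 1 4 5 2)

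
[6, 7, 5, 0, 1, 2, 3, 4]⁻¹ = [3, 4, 5, 6, 7, 2, 0, 1]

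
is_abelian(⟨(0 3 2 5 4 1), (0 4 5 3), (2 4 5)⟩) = no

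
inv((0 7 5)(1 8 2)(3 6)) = (0 5 7)(1 2 8)(3 6)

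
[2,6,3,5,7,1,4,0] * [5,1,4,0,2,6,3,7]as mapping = [0→4,1→3,2→0,3→6,4→7,5→1,6→2,7→5]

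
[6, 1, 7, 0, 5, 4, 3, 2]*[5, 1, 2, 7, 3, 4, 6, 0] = [6, 1, 0, 5, 4, 3, 7, 2]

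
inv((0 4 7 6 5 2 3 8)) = (0 8 3 2 5 6 7 4)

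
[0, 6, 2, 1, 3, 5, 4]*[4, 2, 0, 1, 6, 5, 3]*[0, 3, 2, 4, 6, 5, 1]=[6, 4, 0, 2, 3, 5, 1]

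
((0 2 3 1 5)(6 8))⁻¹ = (0 5 1 3 2)(6 8)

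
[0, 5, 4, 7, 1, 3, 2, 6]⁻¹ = [0, 4, 6, 5, 2, 1, 7, 3]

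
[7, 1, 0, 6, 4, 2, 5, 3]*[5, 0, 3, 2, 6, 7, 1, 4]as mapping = [0→4, 1→0, 2→5, 3→1, 4→6, 5→3, 6→7, 7→2]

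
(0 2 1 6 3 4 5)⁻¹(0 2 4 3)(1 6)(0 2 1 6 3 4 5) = (1 5 4 2)(3 6)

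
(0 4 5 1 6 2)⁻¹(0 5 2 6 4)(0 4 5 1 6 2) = (0 2 5 4 1)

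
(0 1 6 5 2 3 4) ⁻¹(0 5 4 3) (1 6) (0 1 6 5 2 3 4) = (0 4 1 2) (5 6) 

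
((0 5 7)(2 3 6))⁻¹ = (0 7 5)(2 6 3)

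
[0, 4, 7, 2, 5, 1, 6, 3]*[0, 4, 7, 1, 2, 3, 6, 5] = [0, 2, 5, 7, 3, 4, 6, 1]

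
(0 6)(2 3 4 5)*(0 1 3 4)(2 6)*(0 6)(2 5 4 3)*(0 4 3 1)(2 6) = (0 5 4 3 2 1 6)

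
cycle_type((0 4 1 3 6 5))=6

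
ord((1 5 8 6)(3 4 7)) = 12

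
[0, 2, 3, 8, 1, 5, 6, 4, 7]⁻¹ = [0, 4, 1, 2, 7, 5, 6, 8, 3]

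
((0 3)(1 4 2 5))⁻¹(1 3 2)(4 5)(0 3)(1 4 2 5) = (0 5 4)(1 2)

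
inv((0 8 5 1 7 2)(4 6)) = (0 2 7 1 5 8)(4 6)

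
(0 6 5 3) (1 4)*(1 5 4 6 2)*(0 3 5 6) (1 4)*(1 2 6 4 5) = (0 6 2 5 1) 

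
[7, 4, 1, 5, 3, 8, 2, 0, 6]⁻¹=[7, 2, 6, 4, 1, 3, 8, 0, 5]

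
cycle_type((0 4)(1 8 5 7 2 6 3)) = 2.7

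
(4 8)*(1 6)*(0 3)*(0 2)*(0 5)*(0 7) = (0 3 2 5 7)(1 6)(4 8)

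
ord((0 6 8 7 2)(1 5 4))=15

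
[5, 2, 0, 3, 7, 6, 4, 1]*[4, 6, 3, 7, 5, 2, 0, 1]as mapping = [0→2, 1→3, 2→4, 3→7, 4→1, 5→0, 6→5, 7→6]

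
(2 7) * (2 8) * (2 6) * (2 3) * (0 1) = (0 1) (2 7 8 6 3) 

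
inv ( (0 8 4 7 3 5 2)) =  (0 2 5 3 7 4 8)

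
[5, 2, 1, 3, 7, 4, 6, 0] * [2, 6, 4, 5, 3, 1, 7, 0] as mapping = [0→1, 1→4, 2→6, 3→5, 4→0, 5→3, 6→7, 7→2] 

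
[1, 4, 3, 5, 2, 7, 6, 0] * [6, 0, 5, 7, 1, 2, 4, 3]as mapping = [0→0, 1→1, 2→7, 3→2, 4→5, 5→3, 6→4, 7→6]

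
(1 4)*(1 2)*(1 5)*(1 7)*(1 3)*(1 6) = (1 4 2 5 7 3 6)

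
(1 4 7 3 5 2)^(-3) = (1 3)(2 7)(4 5)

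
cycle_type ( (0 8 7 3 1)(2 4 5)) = 3.5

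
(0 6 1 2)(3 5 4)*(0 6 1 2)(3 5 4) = (0 1)(2 6)(3 4 5)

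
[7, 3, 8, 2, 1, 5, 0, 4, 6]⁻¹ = [6, 4, 3, 1, 7, 5, 8, 0, 2]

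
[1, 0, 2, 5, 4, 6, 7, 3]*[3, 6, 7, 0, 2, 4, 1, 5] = [6, 3, 7, 4, 2, 1, 5, 0]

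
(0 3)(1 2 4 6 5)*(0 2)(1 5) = (0 3 2 4 6 1)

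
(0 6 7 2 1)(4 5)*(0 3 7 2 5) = (0 6 2 1 3 7 5 4)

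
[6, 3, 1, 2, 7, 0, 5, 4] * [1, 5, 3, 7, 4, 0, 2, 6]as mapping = [0→2, 1→7, 2→5, 3→3, 4→6, 5→1, 6→0, 7→4]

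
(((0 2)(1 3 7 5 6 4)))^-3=(0 2)(1 5)(3 6)(4 7)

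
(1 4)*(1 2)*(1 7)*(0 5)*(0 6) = (0 5 6)(1 4 2 7)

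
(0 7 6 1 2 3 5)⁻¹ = (0 5 3 2 1 6 7)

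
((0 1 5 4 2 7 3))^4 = (0 2 1 7 5 3 4)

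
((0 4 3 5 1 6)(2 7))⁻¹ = (0 6 1 5 3 4)(2 7)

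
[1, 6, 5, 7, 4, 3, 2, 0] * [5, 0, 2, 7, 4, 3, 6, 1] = [0, 6, 3, 1, 4, 7, 2, 5]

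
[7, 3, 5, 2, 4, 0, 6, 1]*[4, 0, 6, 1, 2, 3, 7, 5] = [5, 1, 3, 6, 2, 4, 7, 0]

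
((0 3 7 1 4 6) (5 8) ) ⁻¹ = (0 6 4 1 7 3) (5 8) 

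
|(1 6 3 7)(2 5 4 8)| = 4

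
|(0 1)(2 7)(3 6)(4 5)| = 2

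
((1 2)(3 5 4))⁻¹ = (1 2)(3 4 5)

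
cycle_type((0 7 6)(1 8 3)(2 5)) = 2.3^2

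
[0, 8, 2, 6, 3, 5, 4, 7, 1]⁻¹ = [0, 8, 2, 4, 6, 5, 3, 7, 1]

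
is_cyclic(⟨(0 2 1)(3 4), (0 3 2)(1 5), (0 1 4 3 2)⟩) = no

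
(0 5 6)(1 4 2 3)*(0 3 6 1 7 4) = (0 5 1)(2 6 3 7 4)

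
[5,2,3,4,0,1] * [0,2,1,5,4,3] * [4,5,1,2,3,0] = [2,5,0,3,4,1]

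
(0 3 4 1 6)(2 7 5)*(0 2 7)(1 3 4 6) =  (0 4 3 6 2)(5 7)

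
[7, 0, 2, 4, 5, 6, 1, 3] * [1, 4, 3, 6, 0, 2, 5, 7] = [7, 1, 3, 0, 2, 5, 4, 6]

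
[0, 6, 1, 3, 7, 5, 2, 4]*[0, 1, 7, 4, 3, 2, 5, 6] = [0, 5, 1, 4, 6, 2, 7, 3]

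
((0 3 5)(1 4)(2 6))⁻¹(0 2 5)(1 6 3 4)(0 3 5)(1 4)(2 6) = (0 3 6)(1 4 2 5)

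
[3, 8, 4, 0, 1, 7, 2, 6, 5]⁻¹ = [3, 4, 6, 0, 2, 8, 7, 5, 1]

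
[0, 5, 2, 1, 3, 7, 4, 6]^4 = [0, 4, 2, 6, 7, 3, 5, 1]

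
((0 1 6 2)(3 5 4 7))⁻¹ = (0 2 6 1)(3 7 4 5)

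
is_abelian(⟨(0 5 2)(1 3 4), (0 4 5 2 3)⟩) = no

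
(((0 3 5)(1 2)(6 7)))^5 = (0 5 3)(1 2)(6 7)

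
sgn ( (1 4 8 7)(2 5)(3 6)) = -1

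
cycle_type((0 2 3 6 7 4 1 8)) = 8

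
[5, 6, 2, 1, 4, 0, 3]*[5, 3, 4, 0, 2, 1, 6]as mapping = [0→1, 1→6, 2→4, 3→3, 4→2, 5→5, 6→0]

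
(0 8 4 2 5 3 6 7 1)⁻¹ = (0 1 7 6 3 5 2 4 8)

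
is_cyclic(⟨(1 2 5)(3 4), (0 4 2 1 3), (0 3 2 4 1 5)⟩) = no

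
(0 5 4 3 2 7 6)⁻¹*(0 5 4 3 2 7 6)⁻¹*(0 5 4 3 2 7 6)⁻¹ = (0 2 5 7 4 6 3)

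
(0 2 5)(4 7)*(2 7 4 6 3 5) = (0 7 6 3 5)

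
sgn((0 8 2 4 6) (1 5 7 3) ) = -1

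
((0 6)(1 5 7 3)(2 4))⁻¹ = (0 6)(1 3 7 5)(2 4)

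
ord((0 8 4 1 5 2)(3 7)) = 6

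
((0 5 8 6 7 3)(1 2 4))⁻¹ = (0 3 7 6 8 5)(1 4 2)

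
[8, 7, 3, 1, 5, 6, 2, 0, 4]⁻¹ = [7, 3, 6, 2, 8, 4, 5, 1, 0]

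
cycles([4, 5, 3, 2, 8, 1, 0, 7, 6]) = (0 4 8 6)(1 5)(2 3)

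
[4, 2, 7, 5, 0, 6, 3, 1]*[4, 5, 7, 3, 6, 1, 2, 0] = [6, 7, 0, 1, 4, 2, 3, 5]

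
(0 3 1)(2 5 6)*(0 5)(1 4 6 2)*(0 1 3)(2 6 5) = (1 2)(3 4 5 6)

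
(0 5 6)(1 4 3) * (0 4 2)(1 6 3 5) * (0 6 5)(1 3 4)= (0 3 5 4)(1 2 6)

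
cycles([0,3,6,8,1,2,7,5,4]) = (1 3 8 4)(2 6 7 5)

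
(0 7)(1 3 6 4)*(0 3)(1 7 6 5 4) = (0 6 1)(3 5 4 7)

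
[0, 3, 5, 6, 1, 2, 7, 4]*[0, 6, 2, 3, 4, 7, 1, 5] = [0, 3, 7, 1, 6, 2, 5, 4]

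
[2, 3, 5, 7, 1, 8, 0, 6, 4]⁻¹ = [6, 4, 0, 1, 8, 2, 7, 3, 5]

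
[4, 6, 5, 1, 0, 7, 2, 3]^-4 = [0, 2, 7, 6, 4, 3, 5, 1]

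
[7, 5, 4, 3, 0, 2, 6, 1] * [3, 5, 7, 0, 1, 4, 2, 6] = [6, 4, 1, 0, 3, 7, 2, 5]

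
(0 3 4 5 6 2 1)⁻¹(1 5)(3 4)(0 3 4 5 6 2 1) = (0 6)(4 5)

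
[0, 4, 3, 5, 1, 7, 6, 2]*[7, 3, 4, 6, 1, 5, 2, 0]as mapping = [0→7, 1→1, 2→6, 3→5, 4→3, 5→0, 6→2, 7→4]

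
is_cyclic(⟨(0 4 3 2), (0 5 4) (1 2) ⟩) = no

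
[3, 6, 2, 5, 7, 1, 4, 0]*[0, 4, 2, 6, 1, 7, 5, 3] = [6, 5, 2, 7, 3, 4, 1, 0]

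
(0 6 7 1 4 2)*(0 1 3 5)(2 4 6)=(0 2 1 6 7 3 5)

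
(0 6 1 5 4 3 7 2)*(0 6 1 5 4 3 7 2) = (0 1 4 7)(2 6 5 3)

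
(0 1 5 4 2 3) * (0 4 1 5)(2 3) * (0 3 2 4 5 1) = (0 1 3 5)(2 4)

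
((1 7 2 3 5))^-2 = (1 3 7 5 2)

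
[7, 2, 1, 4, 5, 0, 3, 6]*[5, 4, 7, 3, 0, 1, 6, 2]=[2, 7, 4, 0, 1, 5, 3, 6]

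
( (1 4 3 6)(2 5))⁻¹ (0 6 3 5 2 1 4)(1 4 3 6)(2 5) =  (0 1 6 2 5 4 3)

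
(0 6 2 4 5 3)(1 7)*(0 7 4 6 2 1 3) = (0 2 6 1 4 5)(3 7)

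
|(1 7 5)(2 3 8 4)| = 12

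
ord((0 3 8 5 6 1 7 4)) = 8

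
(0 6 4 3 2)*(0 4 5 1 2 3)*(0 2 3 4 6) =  (1 3 4 2 6 5) 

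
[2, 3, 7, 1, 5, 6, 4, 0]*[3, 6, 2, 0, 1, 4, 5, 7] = [2, 0, 7, 6, 4, 5, 1, 3]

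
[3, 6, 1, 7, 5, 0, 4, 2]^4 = [1, 0, 5, 6, 7, 2, 3, 4]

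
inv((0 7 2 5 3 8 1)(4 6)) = (0 1 8 3 5 2 7)(4 6)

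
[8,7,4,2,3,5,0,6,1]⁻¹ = [6,8,3,4,2,5,7,1,0]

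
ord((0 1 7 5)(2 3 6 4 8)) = 20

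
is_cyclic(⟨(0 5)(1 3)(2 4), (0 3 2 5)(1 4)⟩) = no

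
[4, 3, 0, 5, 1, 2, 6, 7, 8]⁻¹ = [2, 4, 5, 1, 0, 3, 6, 7, 8]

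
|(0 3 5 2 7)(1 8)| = 10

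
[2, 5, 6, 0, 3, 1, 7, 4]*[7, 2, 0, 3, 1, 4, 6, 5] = [0, 4, 6, 7, 3, 2, 5, 1]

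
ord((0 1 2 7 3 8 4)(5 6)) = 14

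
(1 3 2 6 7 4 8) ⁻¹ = (1 8 4 7 6 2 3) 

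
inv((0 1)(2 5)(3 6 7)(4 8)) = (0 1)(2 5)(3 7 6)(4 8)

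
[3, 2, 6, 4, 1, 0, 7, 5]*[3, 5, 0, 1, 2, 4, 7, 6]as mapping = [0→1, 1→0, 2→7, 3→2, 4→5, 5→3, 6→6, 7→4]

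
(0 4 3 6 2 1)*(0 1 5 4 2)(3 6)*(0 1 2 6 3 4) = (0 6 1 2 5)(3 4)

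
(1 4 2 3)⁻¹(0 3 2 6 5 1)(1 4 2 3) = (0 1 3 6 5 4)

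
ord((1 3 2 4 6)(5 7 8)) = 15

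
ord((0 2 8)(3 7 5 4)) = 12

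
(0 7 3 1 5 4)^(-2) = (0 5 3)(1 7 4)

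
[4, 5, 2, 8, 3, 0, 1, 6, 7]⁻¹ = [5, 6, 2, 4, 0, 1, 7, 8, 3]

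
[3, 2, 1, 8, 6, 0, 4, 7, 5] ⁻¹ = [5, 2, 1, 0, 6, 8, 4, 7, 3] 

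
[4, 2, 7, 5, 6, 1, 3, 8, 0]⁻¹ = [8, 5, 1, 6, 0, 3, 4, 2, 7]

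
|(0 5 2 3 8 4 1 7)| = 8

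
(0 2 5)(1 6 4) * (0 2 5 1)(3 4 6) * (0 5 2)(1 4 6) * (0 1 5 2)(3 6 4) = (1 6 5)(2 3 4)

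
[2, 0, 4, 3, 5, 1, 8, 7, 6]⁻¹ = [1, 5, 0, 3, 2, 4, 8, 7, 6]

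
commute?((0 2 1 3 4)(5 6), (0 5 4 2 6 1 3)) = no:(0 2 1 3 4)(5 6)*(0 5 4 2 6 1 3) = (0 6 4 5 1)(2 3), (0 5 4 2 6 1 3)*(0 2 1 3 4)(5 6) = (0 6 3 2 5)(1 4)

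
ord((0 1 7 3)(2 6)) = 4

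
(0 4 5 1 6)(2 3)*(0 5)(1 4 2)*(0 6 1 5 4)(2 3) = (0 3 5)(4 6)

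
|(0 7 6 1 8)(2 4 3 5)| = 20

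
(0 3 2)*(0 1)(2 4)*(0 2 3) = (1 2)(3 4)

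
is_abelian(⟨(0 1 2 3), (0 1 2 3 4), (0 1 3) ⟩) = no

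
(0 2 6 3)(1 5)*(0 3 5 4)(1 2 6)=(0 6 5 2 1 4)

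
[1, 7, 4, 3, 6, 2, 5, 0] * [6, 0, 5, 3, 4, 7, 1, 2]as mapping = [0→0, 1→2, 2→4, 3→3, 4→1, 5→5, 6→7, 7→6]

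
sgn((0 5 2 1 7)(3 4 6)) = 1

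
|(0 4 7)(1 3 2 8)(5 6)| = 12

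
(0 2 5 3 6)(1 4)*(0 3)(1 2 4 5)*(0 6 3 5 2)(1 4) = (0 1 2 4)(5 6)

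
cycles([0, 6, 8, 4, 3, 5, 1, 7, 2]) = (1 6)(2 8)(3 4)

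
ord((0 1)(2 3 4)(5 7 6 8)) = 12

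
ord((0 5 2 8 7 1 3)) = 7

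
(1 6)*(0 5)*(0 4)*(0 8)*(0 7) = (0 5 4 8 7)(1 6)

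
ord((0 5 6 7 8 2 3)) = 7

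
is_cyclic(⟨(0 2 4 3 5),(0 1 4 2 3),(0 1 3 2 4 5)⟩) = no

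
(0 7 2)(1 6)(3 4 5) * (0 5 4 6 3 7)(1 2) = (1 3 6 2 5 7)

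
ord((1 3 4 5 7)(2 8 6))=15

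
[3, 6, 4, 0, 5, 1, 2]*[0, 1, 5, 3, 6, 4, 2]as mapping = [0→3, 1→2, 2→6, 3→0, 4→4, 5→1, 6→5]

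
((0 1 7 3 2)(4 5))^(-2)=(0 3 1 2 7)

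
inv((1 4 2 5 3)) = (1 3 5 2 4)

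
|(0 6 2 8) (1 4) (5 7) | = 4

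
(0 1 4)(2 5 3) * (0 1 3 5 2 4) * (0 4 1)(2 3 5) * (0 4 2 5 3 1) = (0 3)(1 2)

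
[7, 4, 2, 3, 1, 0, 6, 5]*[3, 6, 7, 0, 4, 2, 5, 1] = [1, 4, 7, 0, 6, 3, 5, 2]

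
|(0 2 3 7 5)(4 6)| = 10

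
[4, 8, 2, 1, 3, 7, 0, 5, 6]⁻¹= [6, 3, 2, 4, 0, 7, 8, 5, 1]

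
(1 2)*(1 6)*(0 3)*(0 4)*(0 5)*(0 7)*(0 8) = (0 3 4 5 7 8) (1 2 6) 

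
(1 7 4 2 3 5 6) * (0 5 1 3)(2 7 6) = (0 5 2)(1 6 3)(4 7)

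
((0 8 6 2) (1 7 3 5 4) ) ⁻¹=(0 2 6 8) (1 4 5 3 7) 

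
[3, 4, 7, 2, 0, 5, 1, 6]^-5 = [2, 0, 6, 7, 3, 5, 4, 1]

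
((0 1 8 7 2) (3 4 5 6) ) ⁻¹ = (0 2 7 8 1) (3 6 5 4) 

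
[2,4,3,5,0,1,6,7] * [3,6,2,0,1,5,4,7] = [2,1,0,5,3,6,4,7]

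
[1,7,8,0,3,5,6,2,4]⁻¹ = [3,0,7,4,8,5,6,1,2]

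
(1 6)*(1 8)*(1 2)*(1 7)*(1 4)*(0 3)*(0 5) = (0 3 5)(1 6 8 2 7 4)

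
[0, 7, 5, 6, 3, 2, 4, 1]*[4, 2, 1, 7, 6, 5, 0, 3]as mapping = [0→4, 1→3, 2→5, 3→0, 4→7, 5→1, 6→6, 7→2]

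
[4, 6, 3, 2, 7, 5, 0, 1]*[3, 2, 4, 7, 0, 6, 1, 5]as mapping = [0→0, 1→1, 2→7, 3→4, 4→5, 5→6, 6→3, 7→2]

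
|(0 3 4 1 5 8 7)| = 7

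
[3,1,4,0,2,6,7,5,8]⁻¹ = [3,1,4,0,2,7,5,6,8]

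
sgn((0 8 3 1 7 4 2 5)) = -1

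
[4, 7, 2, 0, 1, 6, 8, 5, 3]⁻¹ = [3, 4, 2, 8, 0, 7, 5, 1, 6]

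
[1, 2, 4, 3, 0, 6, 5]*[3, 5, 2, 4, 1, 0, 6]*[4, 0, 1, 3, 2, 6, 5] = [6, 1, 0, 2, 3, 5, 4]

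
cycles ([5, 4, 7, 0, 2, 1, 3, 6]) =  (0 5 1 4 2 7 6 3)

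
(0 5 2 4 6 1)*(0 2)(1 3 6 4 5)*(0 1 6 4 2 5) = (0 6 3 4 2)(1 5)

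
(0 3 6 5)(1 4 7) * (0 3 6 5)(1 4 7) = (0 6)(1 7 4)(3 5)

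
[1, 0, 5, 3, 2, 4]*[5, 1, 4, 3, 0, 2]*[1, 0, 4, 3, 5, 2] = [0, 2, 4, 3, 5, 1]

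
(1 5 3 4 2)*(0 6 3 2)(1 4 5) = (0 6 3 5 2 4)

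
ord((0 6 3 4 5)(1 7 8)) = 15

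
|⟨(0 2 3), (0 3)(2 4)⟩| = 12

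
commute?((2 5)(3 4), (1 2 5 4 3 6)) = no:(2 5)(3 4)*(1 2 5 4 3 6) = (1 2 4 6), (1 2 5 4 3 6)*(2 5)(3 4) = (1 5 3 6)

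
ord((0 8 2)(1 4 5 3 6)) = 15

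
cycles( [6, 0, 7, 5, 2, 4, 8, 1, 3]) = (0 6 8 3 5 4 2 7 1)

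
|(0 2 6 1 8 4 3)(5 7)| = 14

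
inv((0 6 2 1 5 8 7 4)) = (0 4 7 8 5 1 2 6)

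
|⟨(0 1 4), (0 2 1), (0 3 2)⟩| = 60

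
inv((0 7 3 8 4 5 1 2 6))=(0 6 2 1 5 4 8 3 7)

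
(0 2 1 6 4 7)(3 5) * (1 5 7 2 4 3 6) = (0 4 2 5 6 3 7)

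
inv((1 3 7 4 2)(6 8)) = (1 2 4 7 3)(6 8)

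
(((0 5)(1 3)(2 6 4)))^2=(2 4 6)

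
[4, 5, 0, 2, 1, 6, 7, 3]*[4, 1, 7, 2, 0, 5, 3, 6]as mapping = [0→0, 1→5, 2→4, 3→7, 4→1, 5→3, 6→6, 7→2]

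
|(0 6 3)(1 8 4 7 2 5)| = 6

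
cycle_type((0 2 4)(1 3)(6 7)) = 2^2.3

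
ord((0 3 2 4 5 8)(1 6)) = 6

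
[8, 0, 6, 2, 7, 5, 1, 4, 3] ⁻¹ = [1, 6, 3, 8, 7, 5, 2, 4, 0] 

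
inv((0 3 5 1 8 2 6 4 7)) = (0 7 4 6 2 8 1 5 3)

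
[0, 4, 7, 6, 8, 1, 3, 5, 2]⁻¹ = [0, 5, 8, 6, 1, 7, 3, 2, 4]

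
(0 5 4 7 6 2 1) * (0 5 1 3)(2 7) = (0 1 5 4 2 3)(6 7)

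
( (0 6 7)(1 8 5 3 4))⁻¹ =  (0 7 6)(1 4 3 5 8)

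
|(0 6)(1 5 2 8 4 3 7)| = 14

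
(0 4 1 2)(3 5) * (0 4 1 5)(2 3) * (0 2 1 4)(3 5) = (0 4 3 2)(1 5)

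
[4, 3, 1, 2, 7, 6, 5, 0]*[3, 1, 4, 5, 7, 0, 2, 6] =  [7, 5, 1, 4, 6, 2, 0, 3]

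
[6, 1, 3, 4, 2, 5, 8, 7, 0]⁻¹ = [8, 1, 4, 2, 3, 5, 0, 7, 6]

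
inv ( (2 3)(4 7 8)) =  (2 3)(4 8 7)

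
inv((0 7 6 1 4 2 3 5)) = (0 5 3 2 4 1 6 7)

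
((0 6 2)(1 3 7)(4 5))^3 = (4 5)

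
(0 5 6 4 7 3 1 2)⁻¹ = (0 2 1 3 7 4 6 5)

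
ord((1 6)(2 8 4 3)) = 4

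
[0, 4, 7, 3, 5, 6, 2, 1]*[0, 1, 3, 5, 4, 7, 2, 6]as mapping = [0→0, 1→4, 2→6, 3→5, 4→7, 5→2, 6→3, 7→1]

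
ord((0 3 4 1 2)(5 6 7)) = 15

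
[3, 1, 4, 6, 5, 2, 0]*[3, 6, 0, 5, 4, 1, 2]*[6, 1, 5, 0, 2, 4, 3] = [4, 3, 2, 5, 1, 6, 0]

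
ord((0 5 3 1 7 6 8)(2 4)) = 14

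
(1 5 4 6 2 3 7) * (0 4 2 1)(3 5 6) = (0 4 3 7)(1 6)(2 5)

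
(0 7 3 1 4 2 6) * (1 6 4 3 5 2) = (0 7 5 2 4 1 3 6) 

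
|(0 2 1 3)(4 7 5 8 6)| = 20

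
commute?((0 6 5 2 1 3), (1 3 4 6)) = no:(0 6 5 2 1 3)*(1 3 4 6) = (0 1 4 6 5 2 3), (1 3 4 6)*(0 6 5 2 1 3) = (0 6 3 4 5 2 1)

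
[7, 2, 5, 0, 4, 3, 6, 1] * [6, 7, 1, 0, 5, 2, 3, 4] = [4, 1, 2, 6, 5, 0, 3, 7]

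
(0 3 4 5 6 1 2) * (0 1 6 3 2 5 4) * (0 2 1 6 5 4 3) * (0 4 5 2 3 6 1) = (1 5 4 6 2) 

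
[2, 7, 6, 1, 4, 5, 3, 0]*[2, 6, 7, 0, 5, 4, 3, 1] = [7, 1, 3, 6, 5, 4, 0, 2]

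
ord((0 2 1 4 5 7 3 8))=8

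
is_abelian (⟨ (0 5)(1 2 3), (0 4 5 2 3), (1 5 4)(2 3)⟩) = no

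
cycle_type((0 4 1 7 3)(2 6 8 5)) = 4.5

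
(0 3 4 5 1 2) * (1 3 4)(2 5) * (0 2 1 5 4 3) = (0 3 5)(1 4)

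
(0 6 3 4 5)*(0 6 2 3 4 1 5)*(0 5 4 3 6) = (0 2 6 3 1 4 5)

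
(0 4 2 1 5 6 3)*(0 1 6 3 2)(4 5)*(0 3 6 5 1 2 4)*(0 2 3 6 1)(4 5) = (1 2 4 6 5)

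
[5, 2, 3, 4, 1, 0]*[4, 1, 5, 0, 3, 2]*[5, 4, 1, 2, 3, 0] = [1, 0, 5, 2, 4, 3]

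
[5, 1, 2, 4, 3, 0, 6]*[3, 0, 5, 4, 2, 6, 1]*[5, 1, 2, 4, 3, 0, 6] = [6, 5, 0, 2, 3, 4, 1]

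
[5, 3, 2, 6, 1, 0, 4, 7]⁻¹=[5, 4, 2, 1, 6, 0, 3, 7]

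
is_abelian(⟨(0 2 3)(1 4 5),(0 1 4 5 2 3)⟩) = no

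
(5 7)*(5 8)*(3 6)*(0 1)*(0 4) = (0 1 4)(3 6)(5 7 8)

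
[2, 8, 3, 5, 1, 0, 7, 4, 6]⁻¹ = [5, 4, 0, 2, 7, 3, 8, 6, 1]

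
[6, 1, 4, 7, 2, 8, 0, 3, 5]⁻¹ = [6, 1, 4, 7, 2, 8, 0, 3, 5]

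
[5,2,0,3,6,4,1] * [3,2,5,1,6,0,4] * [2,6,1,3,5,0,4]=[2,0,3,6,5,4,1]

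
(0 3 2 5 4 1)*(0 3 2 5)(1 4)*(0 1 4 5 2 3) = (0 3 2 1)(4 5)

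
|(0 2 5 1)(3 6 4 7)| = 4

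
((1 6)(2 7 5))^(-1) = (1 6)(2 5 7)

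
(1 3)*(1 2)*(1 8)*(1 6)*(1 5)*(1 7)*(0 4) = (0 4)(1 3 2 8 6 5 7)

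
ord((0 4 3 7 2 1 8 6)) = 8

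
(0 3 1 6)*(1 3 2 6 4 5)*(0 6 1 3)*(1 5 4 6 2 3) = (0 3)(1 6 2 5)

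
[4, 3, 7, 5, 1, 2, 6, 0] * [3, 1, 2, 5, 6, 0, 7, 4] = [6, 5, 4, 0, 1, 2, 7, 3]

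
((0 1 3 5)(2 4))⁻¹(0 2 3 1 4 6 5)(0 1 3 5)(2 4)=(0 1 4 5 3 2 6)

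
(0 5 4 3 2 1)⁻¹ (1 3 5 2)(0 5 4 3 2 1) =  (0 2 4 1)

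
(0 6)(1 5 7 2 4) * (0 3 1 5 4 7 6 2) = (0 2 7)(1 4 5 6 3)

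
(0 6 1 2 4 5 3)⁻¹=(0 3 5 4 2 1 6)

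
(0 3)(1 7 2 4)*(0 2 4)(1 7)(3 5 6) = (0 5 6 3 2)(4 7)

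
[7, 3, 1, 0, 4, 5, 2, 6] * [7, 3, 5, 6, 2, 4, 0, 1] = [1, 6, 3, 7, 2, 4, 5, 0]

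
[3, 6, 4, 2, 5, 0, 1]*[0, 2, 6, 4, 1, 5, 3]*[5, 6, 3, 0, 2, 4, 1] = [2, 0, 6, 1, 4, 5, 3]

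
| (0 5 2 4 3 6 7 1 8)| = 9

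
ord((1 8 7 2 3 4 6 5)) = 8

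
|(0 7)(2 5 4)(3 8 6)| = 6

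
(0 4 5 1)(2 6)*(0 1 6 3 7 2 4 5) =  (0 5 6 4)(2 3 7)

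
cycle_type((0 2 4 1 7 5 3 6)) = 8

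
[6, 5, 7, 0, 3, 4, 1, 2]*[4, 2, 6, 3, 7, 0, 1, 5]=[1, 0, 5, 4, 3, 7, 2, 6]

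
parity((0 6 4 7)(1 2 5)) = odd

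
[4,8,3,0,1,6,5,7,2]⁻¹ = [3,4,8,2,0,6,5,7,1]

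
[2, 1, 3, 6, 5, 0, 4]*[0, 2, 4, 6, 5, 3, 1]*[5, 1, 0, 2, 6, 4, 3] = [6, 0, 3, 1, 2, 5, 4]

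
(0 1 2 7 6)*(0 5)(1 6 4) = (0 6 5)(1 2 7 4)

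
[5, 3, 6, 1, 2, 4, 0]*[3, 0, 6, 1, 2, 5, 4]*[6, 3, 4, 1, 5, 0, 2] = [0, 3, 5, 6, 2, 4, 1]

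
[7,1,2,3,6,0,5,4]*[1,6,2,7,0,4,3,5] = [5,6,2,7,3,1,4,0]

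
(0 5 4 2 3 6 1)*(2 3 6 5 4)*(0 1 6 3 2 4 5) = (0 5 4 2 3)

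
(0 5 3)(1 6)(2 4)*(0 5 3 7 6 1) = (0 3 5 7 6)(2 4)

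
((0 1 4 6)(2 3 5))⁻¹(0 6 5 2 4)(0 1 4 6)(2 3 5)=(0 2 3 6 1)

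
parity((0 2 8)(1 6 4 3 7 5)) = odd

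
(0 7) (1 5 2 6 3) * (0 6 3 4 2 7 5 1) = (0 5 7 6 4 2 3) 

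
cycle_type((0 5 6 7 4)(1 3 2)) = 3.5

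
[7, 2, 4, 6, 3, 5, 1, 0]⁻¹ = [7, 6, 1, 4, 2, 5, 3, 0]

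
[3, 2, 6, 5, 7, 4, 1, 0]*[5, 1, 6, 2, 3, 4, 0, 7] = [2, 6, 0, 4, 7, 3, 1, 5]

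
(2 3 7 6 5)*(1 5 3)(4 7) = (1 5 2)(3 4 7 6)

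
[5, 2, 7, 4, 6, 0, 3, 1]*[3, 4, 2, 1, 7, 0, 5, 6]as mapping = [0→0, 1→2, 2→6, 3→7, 4→5, 5→3, 6→1, 7→4]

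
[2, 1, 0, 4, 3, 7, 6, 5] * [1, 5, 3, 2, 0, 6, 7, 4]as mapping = [0→3, 1→5, 2→1, 3→0, 4→2, 5→4, 6→7, 7→6]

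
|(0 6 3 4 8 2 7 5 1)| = 9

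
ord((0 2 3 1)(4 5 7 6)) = 4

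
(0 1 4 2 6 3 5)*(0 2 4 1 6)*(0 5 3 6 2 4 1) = (0 2 5 4 1)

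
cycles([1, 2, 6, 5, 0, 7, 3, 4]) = (0 1 2 6 3 5 7 4)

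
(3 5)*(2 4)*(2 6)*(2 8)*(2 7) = (2 4 6 8 7)(3 5)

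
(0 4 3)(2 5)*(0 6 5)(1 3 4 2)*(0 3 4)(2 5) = (0 5 1 4)(2 3 6)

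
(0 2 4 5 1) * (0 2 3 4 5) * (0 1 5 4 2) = (0 3 2 4 1)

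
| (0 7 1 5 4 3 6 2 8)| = 9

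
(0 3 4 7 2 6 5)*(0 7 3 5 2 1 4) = (0 5 7 1 4 3)(2 6)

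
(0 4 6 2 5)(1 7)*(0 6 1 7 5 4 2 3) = (0 2 4 1 5 6 3)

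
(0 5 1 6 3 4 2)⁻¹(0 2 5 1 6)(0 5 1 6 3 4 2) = (0 1 6 3 5)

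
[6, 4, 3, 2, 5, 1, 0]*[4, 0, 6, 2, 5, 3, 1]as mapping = [0→1, 1→5, 2→2, 3→6, 4→3, 5→0, 6→4]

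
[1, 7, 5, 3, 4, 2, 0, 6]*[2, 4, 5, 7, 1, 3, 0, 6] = [4, 6, 3, 7, 1, 5, 2, 0]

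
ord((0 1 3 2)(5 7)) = 4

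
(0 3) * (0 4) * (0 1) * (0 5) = (0 3 4 1 5)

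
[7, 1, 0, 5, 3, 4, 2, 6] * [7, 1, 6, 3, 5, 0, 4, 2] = [2, 1, 7, 0, 3, 5, 6, 4]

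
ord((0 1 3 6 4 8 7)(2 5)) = 14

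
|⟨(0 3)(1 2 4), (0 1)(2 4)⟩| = 120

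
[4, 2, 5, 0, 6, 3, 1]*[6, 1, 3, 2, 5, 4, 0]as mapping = [0→5, 1→3, 2→4, 3→6, 4→0, 5→2, 6→1]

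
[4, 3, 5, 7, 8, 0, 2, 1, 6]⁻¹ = [5, 7, 6, 1, 0, 2, 8, 3, 4]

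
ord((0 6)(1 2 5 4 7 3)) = 6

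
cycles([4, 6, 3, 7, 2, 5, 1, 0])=(0 4 2 3 7)(1 6)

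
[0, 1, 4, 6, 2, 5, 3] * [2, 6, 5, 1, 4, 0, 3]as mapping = [0→2, 1→6, 2→4, 3→3, 4→5, 5→0, 6→1]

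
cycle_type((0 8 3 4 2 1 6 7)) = 8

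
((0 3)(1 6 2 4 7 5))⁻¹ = (0 3)(1 5 7 4 2 6)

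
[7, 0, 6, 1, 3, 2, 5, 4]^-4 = [7, 0, 5, 1, 3, 6, 2, 4]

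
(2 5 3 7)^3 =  (2 7 3 5)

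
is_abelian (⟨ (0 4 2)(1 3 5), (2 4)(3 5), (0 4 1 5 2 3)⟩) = no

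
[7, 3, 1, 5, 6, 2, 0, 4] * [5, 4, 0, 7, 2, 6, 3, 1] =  [1, 7, 4, 6, 3, 0, 5, 2]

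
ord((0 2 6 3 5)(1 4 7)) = 15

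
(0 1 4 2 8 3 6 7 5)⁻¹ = (0 5 7 6 3 8 2 4 1)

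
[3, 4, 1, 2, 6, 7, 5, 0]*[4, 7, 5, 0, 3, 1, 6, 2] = [0, 3, 7, 5, 6, 2, 1, 4]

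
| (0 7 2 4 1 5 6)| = 7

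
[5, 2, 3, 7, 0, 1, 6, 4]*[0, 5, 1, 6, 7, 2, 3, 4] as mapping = [0→2, 1→1, 2→6, 3→4, 4→0, 5→5, 6→3, 7→7] 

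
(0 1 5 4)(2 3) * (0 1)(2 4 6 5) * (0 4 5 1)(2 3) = (0 4)(1 3 5 6)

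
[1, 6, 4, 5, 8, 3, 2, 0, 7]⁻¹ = [7, 0, 6, 5, 2, 3, 1, 8, 4]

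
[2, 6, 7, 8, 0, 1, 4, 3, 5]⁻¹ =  [4, 5, 0, 7, 6, 8, 1, 2, 3]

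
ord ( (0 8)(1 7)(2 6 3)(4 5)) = 6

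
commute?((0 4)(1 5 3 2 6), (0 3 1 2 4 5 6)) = no:(0 4)(1 5 3 2 6)*(0 3 1 2 4 5 6) = (0 5 1 6 2)(3 4), (0 3 1 2 4 5 6)*(0 4)(1 5 3 2 6) = (0 2)(1 6 4 3 5)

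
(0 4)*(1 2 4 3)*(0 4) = (0 3 1 2)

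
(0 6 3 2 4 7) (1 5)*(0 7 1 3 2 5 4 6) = (1 4) (2 6) (3 5) 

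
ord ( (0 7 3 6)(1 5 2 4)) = 4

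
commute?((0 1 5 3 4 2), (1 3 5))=no:(0 1 5 3 4 2) * (1 3 5)=(0 3 4 2), (1 3 5) * (0 1 5 3 4 2)=(0 1 4 2)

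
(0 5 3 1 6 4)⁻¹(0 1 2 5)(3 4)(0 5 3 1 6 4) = (0 1)(2 3 5 6)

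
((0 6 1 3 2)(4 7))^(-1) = (0 2 3 1 6)(4 7)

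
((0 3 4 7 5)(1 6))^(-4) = (0 3 4 7 5)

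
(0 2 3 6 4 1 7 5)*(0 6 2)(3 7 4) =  (1 4)(2 7 5 6 3)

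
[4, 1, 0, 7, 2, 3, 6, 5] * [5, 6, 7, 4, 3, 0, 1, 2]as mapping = [0→3, 1→6, 2→5, 3→2, 4→7, 5→4, 6→1, 7→0]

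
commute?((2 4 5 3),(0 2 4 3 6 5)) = no:(2 4 5 3)*(0 2 4 3 6 5) = (0 2 3 4)(5 6),(0 2 4 3 6 5)*(2 4 5 3) = (0 4 2 5)(3 6)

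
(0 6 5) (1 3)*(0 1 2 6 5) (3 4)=(0 5 1 4 3 2 6) 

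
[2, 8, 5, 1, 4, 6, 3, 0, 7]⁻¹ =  [7, 3, 0, 6, 4, 2, 5, 8, 1]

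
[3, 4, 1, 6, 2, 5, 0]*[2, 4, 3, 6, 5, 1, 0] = [6, 5, 4, 0, 3, 1, 2]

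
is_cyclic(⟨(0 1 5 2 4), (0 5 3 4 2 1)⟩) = no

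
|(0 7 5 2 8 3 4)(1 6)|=14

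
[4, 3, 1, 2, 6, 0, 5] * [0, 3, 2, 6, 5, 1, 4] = [5, 6, 3, 2, 4, 0, 1]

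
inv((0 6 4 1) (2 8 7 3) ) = (0 1 4 6) (2 3 7 8) 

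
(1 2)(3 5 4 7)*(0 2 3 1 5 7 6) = (0 2 5 4 6)(1 3 7)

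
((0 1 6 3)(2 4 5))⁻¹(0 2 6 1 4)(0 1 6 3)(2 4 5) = (1 4 3 6 5)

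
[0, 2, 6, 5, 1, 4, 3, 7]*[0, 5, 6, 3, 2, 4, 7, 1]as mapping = [0→0, 1→6, 2→7, 3→4, 4→5, 5→2, 6→3, 7→1]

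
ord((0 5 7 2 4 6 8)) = 7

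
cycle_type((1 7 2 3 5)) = 5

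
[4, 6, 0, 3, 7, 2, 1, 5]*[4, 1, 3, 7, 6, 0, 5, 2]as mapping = [0→6, 1→5, 2→4, 3→7, 4→2, 5→3, 6→1, 7→0]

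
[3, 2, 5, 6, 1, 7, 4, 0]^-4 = [1, 0, 3, 2, 7, 6, 5, 4]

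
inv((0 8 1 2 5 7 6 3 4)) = (0 4 3 6 7 5 2 1 8)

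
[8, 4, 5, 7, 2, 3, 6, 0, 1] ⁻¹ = [7, 8, 4, 5, 1, 2, 6, 3, 0] 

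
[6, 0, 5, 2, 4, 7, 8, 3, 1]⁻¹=[1, 8, 3, 7, 4, 2, 0, 5, 6]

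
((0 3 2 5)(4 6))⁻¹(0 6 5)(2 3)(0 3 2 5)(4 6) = (0 3 4)(2 5)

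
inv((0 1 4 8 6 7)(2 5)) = (0 7 6 8 4 1)(2 5)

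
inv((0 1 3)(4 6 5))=(0 3 1)(4 5 6)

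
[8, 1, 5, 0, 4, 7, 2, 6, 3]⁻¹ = [3, 1, 6, 8, 4, 2, 7, 5, 0]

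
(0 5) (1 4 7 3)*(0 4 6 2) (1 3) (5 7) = (0 7 1 6 2) (4 5) 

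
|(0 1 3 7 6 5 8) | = 7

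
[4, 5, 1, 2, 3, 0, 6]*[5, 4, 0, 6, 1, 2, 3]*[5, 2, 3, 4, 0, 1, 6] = [2, 3, 0, 5, 6, 1, 4]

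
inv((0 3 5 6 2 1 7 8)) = (0 8 7 1 2 6 5 3)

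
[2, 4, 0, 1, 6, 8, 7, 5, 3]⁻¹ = [2, 3, 0, 8, 1, 7, 4, 6, 5]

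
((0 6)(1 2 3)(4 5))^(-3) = (0 6)(4 5)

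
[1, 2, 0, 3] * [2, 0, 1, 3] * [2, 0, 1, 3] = [2, 0, 1, 3]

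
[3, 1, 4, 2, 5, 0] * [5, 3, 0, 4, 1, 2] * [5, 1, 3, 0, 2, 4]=[2, 0, 1, 5, 3, 4]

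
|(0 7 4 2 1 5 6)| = 7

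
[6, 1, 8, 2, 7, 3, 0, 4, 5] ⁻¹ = [6, 1, 3, 5, 7, 8, 0, 4, 2] 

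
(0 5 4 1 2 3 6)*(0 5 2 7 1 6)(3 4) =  (0 2 4 6 5 3)(1 7)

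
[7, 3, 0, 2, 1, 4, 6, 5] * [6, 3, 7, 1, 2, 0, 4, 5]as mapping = [0→5, 1→1, 2→6, 3→7, 4→3, 5→2, 6→4, 7→0]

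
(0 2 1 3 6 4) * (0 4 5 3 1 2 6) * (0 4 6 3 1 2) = (0 3 4 6 5 1 2)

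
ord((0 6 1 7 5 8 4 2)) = 8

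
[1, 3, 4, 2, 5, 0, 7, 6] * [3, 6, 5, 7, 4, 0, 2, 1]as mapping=[0→6, 1→7, 2→4, 3→5, 4→0, 5→3, 6→1, 7→2]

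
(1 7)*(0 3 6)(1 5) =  (0 3 6)(1 7 5)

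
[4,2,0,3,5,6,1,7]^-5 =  [4,2,0,3,5,6,1,7]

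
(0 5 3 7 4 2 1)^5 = (0 2 7 5 1 4 3)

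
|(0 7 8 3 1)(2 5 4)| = 15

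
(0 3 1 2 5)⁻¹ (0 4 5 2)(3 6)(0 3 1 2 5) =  (0 5 3 4)(1 6)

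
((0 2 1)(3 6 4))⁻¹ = (0 1 2)(3 4 6)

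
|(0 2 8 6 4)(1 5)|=10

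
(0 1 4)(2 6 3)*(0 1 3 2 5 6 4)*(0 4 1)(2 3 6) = (0 6 3 5 2 1 4)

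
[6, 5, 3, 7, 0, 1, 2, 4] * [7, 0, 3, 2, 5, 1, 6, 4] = [6, 1, 2, 4, 7, 0, 3, 5]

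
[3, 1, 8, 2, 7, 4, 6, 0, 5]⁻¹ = [7, 1, 3, 0, 5, 8, 6, 4, 2]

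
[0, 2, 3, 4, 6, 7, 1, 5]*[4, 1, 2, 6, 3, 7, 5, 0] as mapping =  [0→4, 1→2, 2→6, 3→3, 4→5, 5→0, 6→1, 7→7] 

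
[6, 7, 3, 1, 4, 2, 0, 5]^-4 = [0, 7, 3, 1, 4, 2, 6, 5]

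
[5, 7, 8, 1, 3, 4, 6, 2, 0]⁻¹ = [8, 3, 7, 4, 5, 0, 6, 1, 2]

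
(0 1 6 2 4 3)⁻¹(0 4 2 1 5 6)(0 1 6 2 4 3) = (1 3 4 6 5 2)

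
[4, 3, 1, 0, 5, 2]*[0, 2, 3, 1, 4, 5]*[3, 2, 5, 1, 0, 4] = [0, 2, 5, 3, 4, 1]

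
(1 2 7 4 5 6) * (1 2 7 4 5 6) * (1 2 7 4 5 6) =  (1 4)(2 5)(6 7)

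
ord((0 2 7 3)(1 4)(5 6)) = 4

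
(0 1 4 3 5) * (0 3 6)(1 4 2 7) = (0 4 6)(1 2 7)(3 5)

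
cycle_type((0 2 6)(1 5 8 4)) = 3.4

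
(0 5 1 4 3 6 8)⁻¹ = (0 8 6 3 4 1 5)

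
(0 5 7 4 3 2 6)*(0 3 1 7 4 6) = (0 5 4 1 7 6 3 2)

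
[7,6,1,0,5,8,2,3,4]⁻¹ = [3,2,6,7,8,4,1,0,5]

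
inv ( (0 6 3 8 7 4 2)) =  (0 2 4 7 8 3 6)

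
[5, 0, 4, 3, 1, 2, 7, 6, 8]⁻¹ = [1, 4, 5, 3, 2, 0, 7, 6, 8]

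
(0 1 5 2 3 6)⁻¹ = (0 6 3 2 5 1)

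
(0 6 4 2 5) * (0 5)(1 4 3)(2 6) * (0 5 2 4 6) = (0 4)(1 6 3)(2 5)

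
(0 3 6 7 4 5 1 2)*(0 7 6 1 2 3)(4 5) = (1 3)(2 7 5)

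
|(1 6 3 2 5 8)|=6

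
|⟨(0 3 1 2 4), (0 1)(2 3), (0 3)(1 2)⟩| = 60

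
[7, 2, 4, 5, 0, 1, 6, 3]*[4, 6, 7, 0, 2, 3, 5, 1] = [1, 7, 2, 3, 4, 6, 5, 0]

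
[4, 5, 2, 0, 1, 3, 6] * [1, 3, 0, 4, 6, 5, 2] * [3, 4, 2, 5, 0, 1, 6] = [6, 1, 3, 4, 5, 0, 2]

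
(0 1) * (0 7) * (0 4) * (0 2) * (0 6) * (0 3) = (0 1 7 4 2 6 3)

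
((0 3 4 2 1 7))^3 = (0 2)(1 3)(4 7)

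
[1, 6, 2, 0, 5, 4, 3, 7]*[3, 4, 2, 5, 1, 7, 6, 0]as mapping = [0→4, 1→6, 2→2, 3→3, 4→7, 5→1, 6→5, 7→0]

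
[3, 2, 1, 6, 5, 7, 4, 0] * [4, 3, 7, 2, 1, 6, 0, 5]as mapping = [0→2, 1→7, 2→3, 3→0, 4→6, 5→5, 6→1, 7→4]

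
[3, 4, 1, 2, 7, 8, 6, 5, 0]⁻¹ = [8, 2, 3, 0, 1, 7, 6, 4, 5]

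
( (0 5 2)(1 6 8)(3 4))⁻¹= (0 2 5)(1 8 6)(3 4)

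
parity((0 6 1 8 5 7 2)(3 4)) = odd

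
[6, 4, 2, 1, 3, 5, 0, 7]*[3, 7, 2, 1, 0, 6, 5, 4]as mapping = [0→5, 1→0, 2→2, 3→7, 4→1, 5→6, 6→3, 7→4]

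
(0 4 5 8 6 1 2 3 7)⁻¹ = (0 7 3 2 1 6 8 5 4)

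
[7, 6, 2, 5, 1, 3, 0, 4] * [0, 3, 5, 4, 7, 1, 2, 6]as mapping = [0→6, 1→2, 2→5, 3→1, 4→3, 5→4, 6→0, 7→7]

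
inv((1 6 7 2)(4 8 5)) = (1 2 7 6)(4 5 8)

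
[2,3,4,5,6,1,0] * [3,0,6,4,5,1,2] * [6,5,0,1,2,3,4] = [4,2,3,5,0,6,1]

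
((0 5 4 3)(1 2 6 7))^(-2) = (0 4)(1 6)(2 7)(3 5)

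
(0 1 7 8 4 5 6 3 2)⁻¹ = (0 2 3 6 5 4 8 7 1)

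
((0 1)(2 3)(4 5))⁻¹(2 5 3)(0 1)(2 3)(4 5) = (2 3 4)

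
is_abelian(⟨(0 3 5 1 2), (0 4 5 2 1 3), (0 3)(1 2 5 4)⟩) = no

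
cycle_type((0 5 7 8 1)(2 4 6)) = 3.5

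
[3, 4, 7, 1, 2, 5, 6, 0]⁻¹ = [7, 3, 4, 0, 1, 5, 6, 2]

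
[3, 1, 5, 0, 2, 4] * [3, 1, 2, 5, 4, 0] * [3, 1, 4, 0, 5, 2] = [2, 1, 3, 0, 4, 5]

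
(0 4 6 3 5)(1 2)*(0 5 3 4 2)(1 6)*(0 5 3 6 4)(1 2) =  (0 1 5 3 6)(2 4)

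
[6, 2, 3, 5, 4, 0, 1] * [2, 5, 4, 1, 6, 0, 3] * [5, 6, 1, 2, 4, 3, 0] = [2, 4, 6, 5, 0, 1, 3]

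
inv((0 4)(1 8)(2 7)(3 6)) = (0 4)(1 8)(2 7)(3 6)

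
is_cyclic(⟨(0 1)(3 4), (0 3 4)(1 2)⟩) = no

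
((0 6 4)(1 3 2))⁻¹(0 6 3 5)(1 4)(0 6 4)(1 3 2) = (0 3)(2 5 6 4)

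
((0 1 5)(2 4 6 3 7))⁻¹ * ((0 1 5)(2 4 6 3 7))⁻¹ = (0 1 5)(2 3 4 7 6)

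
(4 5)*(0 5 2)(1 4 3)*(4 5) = (0 4 2)(1 5 3)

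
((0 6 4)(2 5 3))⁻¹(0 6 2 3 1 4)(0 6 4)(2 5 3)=(0 6 4 5 2 1)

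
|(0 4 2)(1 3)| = 6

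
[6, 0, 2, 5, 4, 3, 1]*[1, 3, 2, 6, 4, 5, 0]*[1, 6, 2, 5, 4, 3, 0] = [1, 6, 2, 3, 4, 0, 5]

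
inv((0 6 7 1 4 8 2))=(0 2 8 4 1 7 6)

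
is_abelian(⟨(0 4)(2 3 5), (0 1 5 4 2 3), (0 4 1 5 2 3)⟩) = no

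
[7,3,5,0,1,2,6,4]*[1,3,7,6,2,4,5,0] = [0,6,4,1,3,7,5,2]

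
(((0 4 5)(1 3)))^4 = (0 4 5)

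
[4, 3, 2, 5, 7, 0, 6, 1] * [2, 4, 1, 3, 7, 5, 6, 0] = [7, 3, 1, 5, 0, 2, 6, 4]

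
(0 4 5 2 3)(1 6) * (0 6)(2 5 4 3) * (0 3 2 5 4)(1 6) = (0 2 5 4)(1 3)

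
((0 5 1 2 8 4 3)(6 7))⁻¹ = (0 3 4 8 2 1 5)(6 7)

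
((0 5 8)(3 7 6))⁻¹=(0 8 5)(3 6 7)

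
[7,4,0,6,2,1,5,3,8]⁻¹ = [2,5,4,7,1,6,3,0,8]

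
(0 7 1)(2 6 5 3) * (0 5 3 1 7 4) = (0 4)(1 5)(2 6 3)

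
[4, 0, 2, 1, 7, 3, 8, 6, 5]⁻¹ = [1, 3, 2, 5, 0, 8, 7, 4, 6]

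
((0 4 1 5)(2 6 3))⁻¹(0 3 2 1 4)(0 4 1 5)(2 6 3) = (1 4 2 6 5)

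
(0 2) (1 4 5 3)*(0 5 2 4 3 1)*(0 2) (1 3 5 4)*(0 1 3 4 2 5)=(0 3 5 4 1) 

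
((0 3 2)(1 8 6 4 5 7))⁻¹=(0 2 3)(1 7 5 4 6 8)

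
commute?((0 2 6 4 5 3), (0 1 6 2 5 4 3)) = no:(0 2 6 4 5 3) * (0 1 6 2 5 4 3) = (0 5)(1 6 3), (0 1 6 2 5 4 3) * (0 2 6 4 5 3) = (0 1 4)(2 3)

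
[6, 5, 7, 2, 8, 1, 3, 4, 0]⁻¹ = [8, 5, 3, 6, 7, 1, 0, 2, 4]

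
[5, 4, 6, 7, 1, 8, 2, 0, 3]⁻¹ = [7, 4, 6, 8, 1, 0, 2, 3, 5]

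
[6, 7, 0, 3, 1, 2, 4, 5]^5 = [5, 6, 7, 3, 0, 1, 2, 4]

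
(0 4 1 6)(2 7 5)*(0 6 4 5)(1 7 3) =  (0 5 2 3 1 4 7)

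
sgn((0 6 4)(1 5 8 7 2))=1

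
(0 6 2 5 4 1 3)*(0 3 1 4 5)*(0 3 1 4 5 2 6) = (1 4 5 2 3)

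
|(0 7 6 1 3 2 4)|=7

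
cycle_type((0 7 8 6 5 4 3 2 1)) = 9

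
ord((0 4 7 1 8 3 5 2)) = 8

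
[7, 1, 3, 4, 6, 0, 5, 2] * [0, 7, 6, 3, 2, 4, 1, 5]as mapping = [0→5, 1→7, 2→3, 3→2, 4→1, 5→0, 6→4, 7→6]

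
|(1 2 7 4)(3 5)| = 4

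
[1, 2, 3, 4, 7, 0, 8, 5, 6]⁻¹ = [5, 0, 1, 2, 3, 7, 8, 4, 6]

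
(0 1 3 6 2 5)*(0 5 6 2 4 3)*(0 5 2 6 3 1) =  (1 5 2 3 6 4)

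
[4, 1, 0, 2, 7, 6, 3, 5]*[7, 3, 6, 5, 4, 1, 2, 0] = [4, 3, 7, 6, 0, 2, 5, 1]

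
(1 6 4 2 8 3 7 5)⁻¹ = (1 5 7 3 8 2 4 6)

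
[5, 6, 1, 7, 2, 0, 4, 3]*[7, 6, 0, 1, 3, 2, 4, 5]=[2, 4, 6, 5, 0, 7, 3, 1]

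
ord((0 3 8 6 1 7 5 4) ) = 8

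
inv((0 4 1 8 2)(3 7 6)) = (0 2 8 1 4)(3 6 7)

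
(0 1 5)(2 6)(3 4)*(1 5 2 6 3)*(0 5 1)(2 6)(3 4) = (0 1 6 2 4)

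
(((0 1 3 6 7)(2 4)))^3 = (0 6 1 7 3)(2 4)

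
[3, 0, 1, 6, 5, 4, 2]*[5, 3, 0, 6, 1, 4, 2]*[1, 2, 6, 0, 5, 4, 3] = [3, 4, 0, 6, 5, 2, 1]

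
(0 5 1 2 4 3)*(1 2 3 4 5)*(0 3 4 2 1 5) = (0 5 1 4 2) 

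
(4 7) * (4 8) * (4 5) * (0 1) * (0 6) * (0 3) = (0 1 6 3)(4 7 8 5)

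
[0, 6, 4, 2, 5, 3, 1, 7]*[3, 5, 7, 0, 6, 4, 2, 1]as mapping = [0→3, 1→2, 2→6, 3→7, 4→4, 5→0, 6→5, 7→1]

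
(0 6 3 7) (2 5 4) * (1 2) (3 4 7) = (0 6 4 1 2 5 7) 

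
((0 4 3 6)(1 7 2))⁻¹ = (0 6 3 4)(1 2 7)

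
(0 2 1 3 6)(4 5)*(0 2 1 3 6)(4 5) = (0 1 6 2 3)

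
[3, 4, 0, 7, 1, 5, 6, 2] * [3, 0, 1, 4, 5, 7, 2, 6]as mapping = [0→4, 1→5, 2→3, 3→6, 4→0, 5→7, 6→2, 7→1]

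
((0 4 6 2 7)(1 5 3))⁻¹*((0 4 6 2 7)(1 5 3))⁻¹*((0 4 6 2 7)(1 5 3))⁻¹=(0 6 7 4 2)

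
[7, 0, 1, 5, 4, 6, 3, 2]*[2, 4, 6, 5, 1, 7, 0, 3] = [3, 2, 4, 7, 1, 0, 5, 6]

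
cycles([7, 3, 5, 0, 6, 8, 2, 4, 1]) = (0 7 4 6 2 5 8 1 3) 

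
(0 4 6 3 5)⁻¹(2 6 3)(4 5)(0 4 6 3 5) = (0 6)(2 3 5)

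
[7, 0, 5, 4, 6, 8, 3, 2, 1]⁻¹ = [1, 8, 7, 6, 3, 2, 4, 0, 5]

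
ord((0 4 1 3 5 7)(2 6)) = 6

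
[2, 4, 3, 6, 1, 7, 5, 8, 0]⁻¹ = [8, 4, 0, 2, 1, 6, 3, 5, 7]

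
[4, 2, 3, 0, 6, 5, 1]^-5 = [4, 2, 3, 0, 6, 5, 1]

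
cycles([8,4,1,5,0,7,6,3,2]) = (0 8 2 1 4)(3 5 7)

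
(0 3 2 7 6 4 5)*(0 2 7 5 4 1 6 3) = (1 6)(2 5)(3 7)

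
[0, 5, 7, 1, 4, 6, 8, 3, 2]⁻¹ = [0, 3, 8, 7, 4, 1, 5, 2, 6]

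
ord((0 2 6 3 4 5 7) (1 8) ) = 14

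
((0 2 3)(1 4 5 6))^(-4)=(0 3 2)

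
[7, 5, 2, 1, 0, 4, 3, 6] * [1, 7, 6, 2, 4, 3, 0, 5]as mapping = [0→5, 1→3, 2→6, 3→7, 4→1, 5→4, 6→2, 7→0]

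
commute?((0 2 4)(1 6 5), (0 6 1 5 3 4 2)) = no:(0 2 4)(1 6 5) * (0 6 1 5 3 4 2) = (3 4 6), (0 6 1 5 3 4 2) * (0 2 4)(1 6 5) = (0 5 3)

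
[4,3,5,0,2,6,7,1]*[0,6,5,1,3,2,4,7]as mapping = [0→3,1→1,2→2,3→0,4→5,5→4,6→7,7→6]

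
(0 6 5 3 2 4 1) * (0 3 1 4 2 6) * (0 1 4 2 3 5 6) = (0 1 5 4 2 3)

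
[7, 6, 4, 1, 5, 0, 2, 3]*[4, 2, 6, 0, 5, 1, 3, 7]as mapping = [0→7, 1→3, 2→5, 3→2, 4→1, 5→4, 6→6, 7→0]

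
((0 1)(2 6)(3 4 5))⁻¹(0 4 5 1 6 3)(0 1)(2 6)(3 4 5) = (0 2 4 1 5 3)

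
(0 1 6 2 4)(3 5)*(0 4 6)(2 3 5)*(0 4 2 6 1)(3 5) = (1 4 2)(3 6 5)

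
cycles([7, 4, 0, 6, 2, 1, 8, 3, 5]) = (0 7 3 6 8 5 1 4 2)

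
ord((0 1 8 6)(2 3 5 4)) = 4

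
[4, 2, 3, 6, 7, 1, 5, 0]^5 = [7, 1, 2, 3, 0, 5, 6, 4]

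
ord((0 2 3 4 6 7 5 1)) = 8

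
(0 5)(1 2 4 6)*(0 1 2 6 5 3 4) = (0 3 4 5 1 6 2)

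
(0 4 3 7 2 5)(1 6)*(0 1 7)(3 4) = (0 3)(1 6 7 2 5)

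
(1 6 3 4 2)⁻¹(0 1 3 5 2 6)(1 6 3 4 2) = (0 6 4 5 1 3)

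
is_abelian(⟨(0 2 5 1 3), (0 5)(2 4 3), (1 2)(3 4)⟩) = no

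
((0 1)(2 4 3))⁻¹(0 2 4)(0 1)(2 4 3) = (1 4 3)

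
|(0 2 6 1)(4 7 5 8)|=4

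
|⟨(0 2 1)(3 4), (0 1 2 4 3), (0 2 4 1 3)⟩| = 120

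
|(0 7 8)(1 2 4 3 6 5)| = 6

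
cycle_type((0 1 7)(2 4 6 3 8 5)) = 3.6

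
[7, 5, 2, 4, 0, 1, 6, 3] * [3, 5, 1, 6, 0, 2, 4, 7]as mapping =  [0→7, 1→2, 2→1, 3→0, 4→3, 5→5, 6→4, 7→6]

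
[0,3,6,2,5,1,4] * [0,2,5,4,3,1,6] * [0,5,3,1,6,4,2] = [0,6,2,4,5,3,1]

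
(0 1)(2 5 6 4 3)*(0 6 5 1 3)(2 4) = (0 3 4)(1 6 2)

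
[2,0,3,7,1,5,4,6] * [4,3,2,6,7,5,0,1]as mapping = [0→2,1→4,2→6,3→1,4→3,5→5,6→7,7→0]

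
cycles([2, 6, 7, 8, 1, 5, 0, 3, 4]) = (0 2 7 3 8 4 1 6)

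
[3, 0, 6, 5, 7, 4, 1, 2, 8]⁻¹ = [1, 6, 7, 0, 5, 3, 2, 4, 8]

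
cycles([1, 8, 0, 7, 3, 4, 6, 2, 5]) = (0 1 8 5 4 3 7 2)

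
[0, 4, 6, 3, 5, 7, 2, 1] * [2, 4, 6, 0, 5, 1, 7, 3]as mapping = [0→2, 1→5, 2→7, 3→0, 4→1, 5→3, 6→6, 7→4]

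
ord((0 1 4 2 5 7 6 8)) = 8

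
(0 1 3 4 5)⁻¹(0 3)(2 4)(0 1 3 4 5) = (1 4)(2 5)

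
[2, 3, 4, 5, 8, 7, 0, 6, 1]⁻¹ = [6, 8, 0, 1, 2, 3, 7, 5, 4]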